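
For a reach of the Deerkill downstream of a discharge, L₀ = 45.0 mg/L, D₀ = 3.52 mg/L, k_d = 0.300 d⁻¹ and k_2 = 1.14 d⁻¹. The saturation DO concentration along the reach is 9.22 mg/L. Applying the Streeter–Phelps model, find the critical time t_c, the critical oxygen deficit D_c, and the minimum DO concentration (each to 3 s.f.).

t_c ≈ 1.29 d; D_c ≈ 8.03 mg/L; min DO ≈ 1.19 mg/L

At the critical point dD/dt = 0, so k_d L₀ e^(−k_d t) = k_2 D. Substituting D(t) from the Streeter–Phelps equation and solving for t gives
t_c = ln[(k_2/k_d)(1 − D₀(k_2−k_d)/(k_d L₀))] / (k_2−k_d).
Here k_2−k_d = 0.8400 d⁻¹ and 1 − D₀(k_2−k_d)/(k_d L₀) = 1 − 3.52×0.8400/(0.300×45.0) = 0.7810, so
t_c = ln(3.800 × 0.7810) / 0.8400 = 1.088 / 0.8400 = 1.295 d.
L(t_c) = L₀ e^(−k_d t_c) = 45.0 × 0.6781 = 30.51 mg/L, and at the critical point k_2 D_c = k_d L, so D_c = (0.300/1.14) × 30.51 = 8.030 mg/L.
Minimum DO = C_s − D_c = 9.22 − 8.030 = 1.190 mg/L.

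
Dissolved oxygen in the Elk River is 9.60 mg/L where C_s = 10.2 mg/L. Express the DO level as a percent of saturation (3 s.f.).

94.1 % saturation

% saturation = C/C_s × 100 = 9.60/10.2 × 100 = 94.1 %.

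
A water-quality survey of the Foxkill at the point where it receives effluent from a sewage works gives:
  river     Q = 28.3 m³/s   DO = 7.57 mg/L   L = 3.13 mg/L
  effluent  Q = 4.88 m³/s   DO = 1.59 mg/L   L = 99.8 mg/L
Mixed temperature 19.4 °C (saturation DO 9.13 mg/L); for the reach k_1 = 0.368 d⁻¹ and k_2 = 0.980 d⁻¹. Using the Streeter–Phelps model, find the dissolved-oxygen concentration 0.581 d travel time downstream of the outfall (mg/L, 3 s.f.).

DO ≈ 5.23 mg/L

Mixed DO = (28.3×7.57 + 4.88×1.59)/(28.3+4.88) = 222.0/33.18 = 6.690 mg/L.
Mixed L₀ = (28.3×3.13 + 4.88×99.8)/(33.18) = 575.6/33.18 = 17.35 mg/L.
Initial deficit D₀ = C_s − DO₀ = 9.13 − 6.690 = 2.440 mg/L.
D(0.581) = [0.368×17.35/(0.980−0.368)](e^(−0.368×0.581) − e^(−0.980×0.581)) + 2.440 e^(−0.980×0.581)
= 10.43 × (0.8075 − 0.5659) + 2.440 × 0.5659 = 3.901 mg/L.
DO = 9.13 − 3.901 = 5.229 mg/L.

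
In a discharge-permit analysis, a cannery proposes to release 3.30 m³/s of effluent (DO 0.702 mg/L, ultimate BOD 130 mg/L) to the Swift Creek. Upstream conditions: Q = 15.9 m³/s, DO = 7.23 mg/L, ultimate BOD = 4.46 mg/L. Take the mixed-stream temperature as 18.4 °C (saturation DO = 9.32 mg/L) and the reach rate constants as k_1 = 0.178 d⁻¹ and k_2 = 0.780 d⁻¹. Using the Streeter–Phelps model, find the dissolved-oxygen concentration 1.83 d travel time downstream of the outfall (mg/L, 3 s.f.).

DO ≈ 4.84 mg/L

Mixed DO = (15.9×7.23 + 3.30×0.702)/(15.9+3.30) = 117.3/19.20 = 6.108 mg/L.
Mixed L₀ = (15.9×4.46 + 3.30×130)/(19.20) = 499.9/19.20 = 26.04 mg/L.
Initial deficit D₀ = C_s − DO₀ = 9.32 − 6.108 = 3.212 mg/L.
D(1.83) = [0.178×26.04/(0.780−0.178)](e^(−0.178×1.83) − e^(−0.780×1.83)) + 3.212 e^(−0.780×1.83)
= 7.699 × (0.7220 − 0.2399) + 3.212 × 0.2399 = 4.482 mg/L.
DO = 9.32 − 4.482 = 4.838 mg/L.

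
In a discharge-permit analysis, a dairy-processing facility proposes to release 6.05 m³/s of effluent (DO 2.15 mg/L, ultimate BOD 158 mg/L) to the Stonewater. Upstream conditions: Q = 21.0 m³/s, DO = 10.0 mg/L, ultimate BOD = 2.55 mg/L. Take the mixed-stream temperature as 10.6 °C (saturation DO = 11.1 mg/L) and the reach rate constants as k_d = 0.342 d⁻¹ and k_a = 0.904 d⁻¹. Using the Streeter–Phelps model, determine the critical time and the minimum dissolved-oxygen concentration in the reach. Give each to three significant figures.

t_c ≈ 1.49 d; minimum DO ≈ 2.62 mg/L

Mixed DO = (21.0×10.0 + 6.05×2.15)/(21.0+6.05) = 223.0/27.05 = 8.244 mg/L.
Mixed L₀ = (21.0×2.55 + 6.05×158)/(27.05) = 1009/27.05 = 37.32 mg/L.
Initial deficit D₀ = C_s − DO₀ = 11.1 − 8.244 = 2.856 mg/L.
t_c = (1/0.5620) ln[(0.904/0.342)(1 − 2.856×0.5620/(0.342×37.32))] = 1.779 × ln(2.311) = 1.490 d.
D_c = (0.342/0.904) × 37.32 × e^(−0.342×1.490) = 0.3783 × 37.32 × 0.6007 = 8.480 mg/L.
Minimum DO = 11.1 − 8.480 = 2.620 mg/L.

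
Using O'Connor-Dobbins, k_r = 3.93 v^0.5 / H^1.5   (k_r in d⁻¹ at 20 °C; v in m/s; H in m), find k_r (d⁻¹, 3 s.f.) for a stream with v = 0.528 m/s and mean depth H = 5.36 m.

k_r ≈ 0.230 d⁻¹

k_r = 3.93 × 0.528^0.5 / 5.36^1.5 = 3.93 × 0.7266 / 12.41 = 0.2301 d⁻¹.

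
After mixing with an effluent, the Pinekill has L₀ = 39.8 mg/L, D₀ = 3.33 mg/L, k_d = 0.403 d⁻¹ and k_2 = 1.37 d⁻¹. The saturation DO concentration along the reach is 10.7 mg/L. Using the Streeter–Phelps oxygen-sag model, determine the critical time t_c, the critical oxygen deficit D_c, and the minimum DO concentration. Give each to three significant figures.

At the critical point dD/dt = 0, so k_d L₀ e^(−k_d t) = k_2 D. Substituting D(t) from the Streeter–Phelps equation and solving for t gives
t_c = ln[(k_2/k_d)(1 − D₀(k_2−k_d)/(k_d L₀))] / (k_2−k_d).
Here k_2−k_d = 0.9670 d⁻¹ and 1 − D₀(k_2−k_d)/(k_d L₀) = 1 − 3.33×0.9670/(0.403×39.8) = 0.7992, so
t_c = ln(3.400 × 0.7992) / 0.9670 = 0.9995 / 0.9670 = 1.034 d.
D_c = (k_d/k_2) L₀ e^(−k_d t_c) = (0.403/1.37) × 39.8 × e^(−0.403×1.034) = 0.2942 × 39.8 × 0.6593 = 7.719 mg/L.
Minimum DO = C_s − D_c = 10.7 − 7.719 = 2.981 mg/L.

t_c ≈ 1.03 d; D_c ≈ 7.72 mg/L; min DO ≈ 2.98 mg/L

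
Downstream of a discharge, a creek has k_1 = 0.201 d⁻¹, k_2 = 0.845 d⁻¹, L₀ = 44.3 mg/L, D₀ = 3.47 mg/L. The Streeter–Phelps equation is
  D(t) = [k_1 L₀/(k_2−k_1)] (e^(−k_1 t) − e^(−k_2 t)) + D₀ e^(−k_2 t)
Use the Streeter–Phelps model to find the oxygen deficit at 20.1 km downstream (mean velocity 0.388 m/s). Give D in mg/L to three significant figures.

Travel time t = x/v = 20.1 km / (0.388 m/s) = 20100 m / 0.388 m/s = 51800 s = 0.5996 d.
k_1 L₀/(k_2−k_1) = 0.201×44.3/(0.845−0.201) = 8.904/0.6440 = 13.83 mg/L.
e^(−k_1 t) = e^(−0.201×0.5996) = 0.8865; e^(−k_2 t) = e^(−0.845×0.5996) = 0.6025.
D = 13.83 × (0.8865 − 0.6025) + 3.47 × 0.6025 = 3.926 + 2.091 = 6.017 mg/L.

D ≈ 6.02 mg/L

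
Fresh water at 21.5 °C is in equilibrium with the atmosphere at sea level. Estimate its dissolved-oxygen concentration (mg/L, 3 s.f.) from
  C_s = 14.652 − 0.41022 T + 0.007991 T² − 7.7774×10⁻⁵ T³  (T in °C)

C_s ≈ 8.75 mg/L

C_s = 14.652 − 0.41022×21.5 + 0.007991×21.5² − 7.7774×10⁻⁵×21.5³ = 8.753 mg/L.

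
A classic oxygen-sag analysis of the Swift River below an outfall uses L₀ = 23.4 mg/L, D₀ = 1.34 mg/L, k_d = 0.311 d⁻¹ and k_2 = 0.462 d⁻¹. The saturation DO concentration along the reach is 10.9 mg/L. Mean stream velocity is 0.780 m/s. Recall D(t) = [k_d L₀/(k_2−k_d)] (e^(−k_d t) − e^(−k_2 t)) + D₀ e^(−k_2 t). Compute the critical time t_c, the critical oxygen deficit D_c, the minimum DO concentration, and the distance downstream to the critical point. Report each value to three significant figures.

With k_2/k_d = 1.486 and 1 − D₀(k_2−k_d)/(k_d L₀) = 0.9722,
t_c = ln(1.486 × 0.9722) / (0.462 − 0.311) = ln(1.444) / 0.1510 = 0.3676/0.1510 = 2.434 d.
L(t_c) = L₀ e^(−k_d t_c) = 23.4 × 0.4690 = 10.98 mg/L, and at the critical point k_2 D_c = k_d L, so D_c = (0.311/0.462) × 10.98 = 7.388 mg/L.
Minimum DO = C_s − D_c = 10.9 − 7.388 = 3.512 mg/L.
x_c = v t_c = 0.780 m/s × 2.434 d × 86400 s/d = 164100 m ≈ 164 km.

t_c ≈ 2.43 d; D_c ≈ 7.39 mg/L; min DO ≈ 3.51 mg/L; x_c ≈ 164 km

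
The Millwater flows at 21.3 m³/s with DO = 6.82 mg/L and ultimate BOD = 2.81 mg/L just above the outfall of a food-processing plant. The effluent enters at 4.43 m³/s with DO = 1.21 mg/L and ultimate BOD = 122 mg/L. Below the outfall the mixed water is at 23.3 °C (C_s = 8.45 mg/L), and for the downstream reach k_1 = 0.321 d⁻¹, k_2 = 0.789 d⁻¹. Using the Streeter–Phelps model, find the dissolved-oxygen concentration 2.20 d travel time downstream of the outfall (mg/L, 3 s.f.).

Mixed DO = (21.3×6.82 + 4.43×1.21)/(21.3+4.43) = 150.6/25.73 = 5.854 mg/L.
Mixed L₀ = (21.3×2.81 + 4.43×122)/(25.73) = 600.3/25.73 = 23.33 mg/L.
Initial deficit D₀ = C_s − DO₀ = 8.45 − 5.854 = 2.596 mg/L.
D(2.20) = [0.321×23.33/(0.789−0.321)](e^(−0.321×2.20) − e^(−0.789×2.20)) + 2.596 e^(−0.789×2.20)
= 16.00 × (0.4935 − 0.1763) + 2.596 × 0.1763 = 5.535 mg/L.
DO = 8.45 − 5.535 = 2.915 mg/L.

DO ≈ 2.92 mg/L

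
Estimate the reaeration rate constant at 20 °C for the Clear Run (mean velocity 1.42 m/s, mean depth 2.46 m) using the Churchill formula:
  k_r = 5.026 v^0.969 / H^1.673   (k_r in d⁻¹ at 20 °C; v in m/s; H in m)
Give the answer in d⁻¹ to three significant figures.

k_r ≈ 1.57 d⁻¹

k_r = 5.026 × 1.42^0.969 / 2.46^1.673 = 5.026 × 1.405 / 4.509 = 1.566 d⁻¹.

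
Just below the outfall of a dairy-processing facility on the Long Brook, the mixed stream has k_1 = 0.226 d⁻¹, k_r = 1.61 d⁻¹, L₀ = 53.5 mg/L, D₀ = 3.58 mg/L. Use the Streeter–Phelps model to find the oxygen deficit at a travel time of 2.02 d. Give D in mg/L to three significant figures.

k_1 L₀/(k_r−k_1) = 0.226×53.5/(1.61−0.226) = 12.09/1.384 = 8.736 mg/L.
e^(−k_1 t) = e^(−0.226×2.020) = 0.6335; e^(−k_r t) = e^(−1.61×2.020) = 0.03869.
D = 8.736 × (0.6335 − 0.03869) + 3.58 × 0.03869 = 5.196 + 0.1385 = 5.335 mg/L.

D ≈ 5.33 mg/L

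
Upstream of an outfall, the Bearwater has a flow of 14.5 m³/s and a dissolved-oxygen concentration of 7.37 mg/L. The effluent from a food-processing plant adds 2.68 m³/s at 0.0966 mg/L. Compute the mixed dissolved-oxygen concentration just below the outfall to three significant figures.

6.24 mg/L

Flow-weighted mixing: C = (Q_r C_r + Q_w C_w)/(Q_r + Q_w)
= (14.5×7.37 + 2.68×0.0966)/(14.5 + 2.68) = 107.1/17.18 = 6.235 mg/L.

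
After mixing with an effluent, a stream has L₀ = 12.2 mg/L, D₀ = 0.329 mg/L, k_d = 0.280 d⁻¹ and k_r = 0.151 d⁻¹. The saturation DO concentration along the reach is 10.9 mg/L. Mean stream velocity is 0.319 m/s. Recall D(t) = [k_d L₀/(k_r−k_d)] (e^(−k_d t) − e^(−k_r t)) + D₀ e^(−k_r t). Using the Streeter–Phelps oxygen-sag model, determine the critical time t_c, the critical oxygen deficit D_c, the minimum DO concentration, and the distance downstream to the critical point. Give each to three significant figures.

t_c ≈ 4.69 d; D_c ≈ 6.08 mg/L; min DO ≈ 4.82 mg/L; x_c ≈ 129 km

With k_r/k_d = 0.5393 and 1 − D₀(k_r−k_d)/(k_d L₀) = 1.012,
t_c = ln(0.5393 × 1.012) / (0.151 − 0.280) = ln(0.5460) / -0.1290 = -0.6052/-0.1290 = 4.691 d.
D_c = (k_d/k_r) L₀ e^(−k_d t_c) = (0.280/0.151) × 12.2 × e^(−0.280×4.691) = 1.854 × 12.2 × 0.2689 = 6.082 mg/L.
Minimum DO = C_s − D_c = 10.9 − 6.082 = 4.818 mg/L.
x_c = v t_c = 0.319 m/s × 4.691 d × 86400 s/d = 129300 m ≈ 129 km.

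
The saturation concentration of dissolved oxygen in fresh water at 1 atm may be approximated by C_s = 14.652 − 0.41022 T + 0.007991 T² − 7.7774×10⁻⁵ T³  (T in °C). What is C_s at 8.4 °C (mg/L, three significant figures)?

C_s ≈ 11.7 mg/L

C_s = 14.652 − 0.41022×8.4 + 0.007991×8.4² − 7.7774×10⁻⁵×8.4³ = 11.72 mg/L.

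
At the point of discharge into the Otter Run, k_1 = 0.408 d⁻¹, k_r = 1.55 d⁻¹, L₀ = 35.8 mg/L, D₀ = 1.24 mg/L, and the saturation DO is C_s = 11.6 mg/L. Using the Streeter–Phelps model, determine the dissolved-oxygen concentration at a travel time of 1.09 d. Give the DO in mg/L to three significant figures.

k_1 L₀/(k_r−k_1) = 0.408×35.8/(1.55−0.408) = 14.61/1.142 = 12.79 mg/L.
e^(−k_1 t) = e^(−0.408×1.090) = 0.6410; e^(−k_r t) = e^(−1.55×1.090) = 0.1846.
D = 12.79 × (0.6410 − 0.1846) + 1.24 × 0.1846 = 5.837 + 0.2289 = 6.066 mg/L.
DO = C_s − D = 11.6 − 6.066 = 5.534 mg/L.

DO ≈ 5.53 mg/L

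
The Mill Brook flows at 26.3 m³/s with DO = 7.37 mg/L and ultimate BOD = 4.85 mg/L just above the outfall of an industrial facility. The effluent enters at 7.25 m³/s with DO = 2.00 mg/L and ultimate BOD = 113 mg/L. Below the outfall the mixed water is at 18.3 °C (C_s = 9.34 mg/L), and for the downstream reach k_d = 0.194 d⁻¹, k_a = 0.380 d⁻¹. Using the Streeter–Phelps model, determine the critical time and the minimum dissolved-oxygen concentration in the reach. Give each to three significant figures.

t_c ≈ 3.01 d; minimum DO ≈ 1.31 mg/L

Mixed DO = (26.3×7.37 + 7.25×2.00)/(26.3+7.25) = 208.3/33.55 = 6.210 mg/L.
Mixed L₀ = (26.3×4.85 + 7.25×113)/(33.55) = 946.8/33.55 = 28.22 mg/L.
Initial deficit D₀ = C_s − DO₀ = 9.34 − 6.210 = 3.130 mg/L.
t_c = (1/0.1860) ln[(0.380/0.194)(1 − 3.130×0.1860/(0.194×28.22))] = 5.376 × ln(1.750) = 3.010 d.
D_c = (0.194/0.380) × 28.22 × e^(−0.194×3.010) = 0.5105 × 28.22 × 0.5577 = 8.035 mg/L.
Minimum DO = 9.34 − 8.035 = 1.305 mg/L.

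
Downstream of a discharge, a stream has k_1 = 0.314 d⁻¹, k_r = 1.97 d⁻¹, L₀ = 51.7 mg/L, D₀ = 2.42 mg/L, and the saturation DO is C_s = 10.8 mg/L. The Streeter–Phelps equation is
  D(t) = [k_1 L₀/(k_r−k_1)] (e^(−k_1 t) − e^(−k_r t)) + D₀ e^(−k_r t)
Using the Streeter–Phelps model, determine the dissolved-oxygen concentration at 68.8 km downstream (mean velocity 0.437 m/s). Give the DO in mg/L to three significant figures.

DO ≈ 5.47 mg/L

Travel time t = x/v = 68.8 km / (0.437 m/s) = 68800 m / 0.437 m/s = 157400 s = 1.822 d.
k_1 L₀/(k_r−k_1) = 0.314×51.7/(1.97−0.314) = 16.23/1.656 = 9.803 mg/L.
e^(−k_1 t) = e^(−0.314×1.822) = 0.5643; e^(−k_r t) = e^(−1.97×1.822) = 0.02761.
D = 9.803 × (0.5643 − 0.02761) + 2.42 × 0.02761 = 5.261 + 0.06681 = 5.328 mg/L.
DO = C_s − D = 10.8 − 5.328 = 5.472 mg/L.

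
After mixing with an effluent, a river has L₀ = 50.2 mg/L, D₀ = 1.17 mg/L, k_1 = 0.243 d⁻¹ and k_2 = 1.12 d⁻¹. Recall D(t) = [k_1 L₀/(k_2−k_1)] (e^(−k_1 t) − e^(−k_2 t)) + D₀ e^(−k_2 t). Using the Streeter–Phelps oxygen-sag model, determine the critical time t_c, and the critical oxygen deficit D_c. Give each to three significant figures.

t_c ≈ 1.64 d; D_c ≈ 7.31 mg/L

t_c = [1/(k_2−k_1)] ln[(k_2/k_1)(1 − D₀(k_2−k_1)/(k_1 L₀))]
= [1/(1.12−0.243)] ln[(1.12/0.243)(1 − 1.17×0.8770/(0.243×50.2))]
= (1/0.8770) ln[4.609 × 0.9159] = 1.140 × ln(4.221) = 1.140 × 1.440 = 1.642 d.
L(t_c) = L₀ e^(−k_1 t_c) = 50.2 × 0.6710 = 33.68 mg/L, and at the critical point k_2 D_c = k_1 L, so D_c = (0.243/1.12) × 33.68 = 7.308 mg/L.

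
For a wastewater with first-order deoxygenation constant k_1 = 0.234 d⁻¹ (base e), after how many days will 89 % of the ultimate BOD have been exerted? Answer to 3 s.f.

y/L₀ = 1 − e^(−k_1 t) = 0.89 ⇒ e^(−k_1 t) = 0.110
t = −ln(0.110) / 0.234 = 2.207 / 0.234 = 9.433 d.

t ≈ 9.43 d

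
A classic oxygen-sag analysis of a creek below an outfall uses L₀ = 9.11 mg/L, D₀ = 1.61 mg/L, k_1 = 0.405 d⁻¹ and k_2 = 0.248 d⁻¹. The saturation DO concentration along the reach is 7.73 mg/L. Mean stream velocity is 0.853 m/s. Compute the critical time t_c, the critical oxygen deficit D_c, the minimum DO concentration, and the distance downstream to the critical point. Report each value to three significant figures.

With k_2/k_1 = 0.6123 and 1 − D₀(k_2−k_1)/(k_1 L₀) = 1.069,
t_c = ln(0.6123 × 1.069) / (0.248 − 0.405) = ln(0.6543) / -0.1570 = -0.4242/-0.1570 = 2.702 d.
L(t_c) = L₀ e^(−k_1 t_c) = 9.11 × 0.3348 = 3.050 mg/L, and at the critical point k_2 D_c = k_1 L, so D_c = (0.405/0.248) × 3.050 = 4.981 mg/L.
Minimum DO = C_s − D_c = 7.73 − 4.981 = 2.749 mg/L.
x_c = v t_c = 0.853 m/s × 2.702 d × 86400 s/d = 199100 m ≈ 199 km.

t_c ≈ 2.70 d; D_c ≈ 4.98 mg/L; min DO ≈ 2.75 mg/L; x_c ≈ 199 km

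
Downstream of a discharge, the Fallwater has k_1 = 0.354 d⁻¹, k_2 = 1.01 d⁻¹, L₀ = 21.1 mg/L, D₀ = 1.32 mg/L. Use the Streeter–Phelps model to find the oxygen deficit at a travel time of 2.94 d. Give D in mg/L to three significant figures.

k_1 L₀/(k_2−k_1) = 0.354×21.1/(1.01−0.354) = 7.469/0.6560 = 11.39 mg/L.
e^(−k_1 t) = e^(−0.354×2.940) = 0.3532; e^(−k_2 t) = e^(−1.01×2.940) = 0.05133.
D = 11.39 × (0.3532 − 0.05133) + 1.32 × 0.05133 = 3.437 + 0.06776 = 3.505 mg/L.

D ≈ 3.50 mg/L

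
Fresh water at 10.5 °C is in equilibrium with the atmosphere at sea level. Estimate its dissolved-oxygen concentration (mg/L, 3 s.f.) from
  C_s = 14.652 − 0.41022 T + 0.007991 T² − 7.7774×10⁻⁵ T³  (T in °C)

C_s = 14.652 − 0.41022×10.5 + 0.007991×10.5² − 7.7774×10⁻⁵×10.5³ = 11.14 mg/L.

C_s ≈ 11.1 mg/L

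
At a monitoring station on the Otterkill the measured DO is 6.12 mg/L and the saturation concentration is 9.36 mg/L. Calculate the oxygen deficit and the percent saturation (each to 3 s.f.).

D = C_s − C = 9.36 − 6.12 = 3.24 mg/L.
% saturation = 6.12/9.36 × 100 = 65.4 %.

D ≈ 3.24 mg/L; 65.4 % saturation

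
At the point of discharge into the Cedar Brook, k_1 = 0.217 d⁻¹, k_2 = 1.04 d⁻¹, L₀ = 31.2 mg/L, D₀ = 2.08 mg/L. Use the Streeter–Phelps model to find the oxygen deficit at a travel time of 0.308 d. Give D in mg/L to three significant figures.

k_1 L₀/(k_2−k_1) = 0.217×31.2/(1.04−0.217) = 6.770/0.8230 = 8.226 mg/L.
e^(−k_1 t) = e^(−0.217×0.3080) = 0.9353; e^(−k_2 t) = e^(−1.04×0.3080) = 0.7259.
D = 8.226 × (0.9353 − 0.7259) + 2.08 × 0.7259 = 1.723 + 1.510 = 3.233 mg/L.

D ≈ 3.23 mg/L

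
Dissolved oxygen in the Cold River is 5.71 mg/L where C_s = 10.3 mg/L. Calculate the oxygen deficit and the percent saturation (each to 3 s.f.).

D ≈ 4.59 mg/L; 55.4 % saturation

D = C_s − C = 10.3 − 5.71 = 4.59 mg/L.
% saturation = 5.71/10.3 × 100 = 55.4 %.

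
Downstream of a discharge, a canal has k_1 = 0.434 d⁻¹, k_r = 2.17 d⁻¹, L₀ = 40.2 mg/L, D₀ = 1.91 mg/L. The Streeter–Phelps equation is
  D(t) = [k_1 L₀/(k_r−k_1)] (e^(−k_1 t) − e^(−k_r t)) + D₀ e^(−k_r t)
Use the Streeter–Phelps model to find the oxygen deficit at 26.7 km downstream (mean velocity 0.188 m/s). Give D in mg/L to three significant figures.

Travel time t = x/v = 26.7 km / (0.188 m/s) = 26700 m / 0.188 m/s = 142000 s = 1.644 d.
k_1 L₀/(k_r−k_1) = 0.434×40.2/(2.17−0.434) = 17.45/1.736 = 10.05 mg/L.
e^(−k_1 t) = e^(−0.434×1.644) = 0.4900; e^(−k_r t) = e^(−2.17×1.644) = 0.02824.
D = 10.05 × (0.4900 − 0.02824) + 1.91 × 0.02824 = 4.640 + 0.05394 = 4.694 mg/L.

D ≈ 4.69 mg/L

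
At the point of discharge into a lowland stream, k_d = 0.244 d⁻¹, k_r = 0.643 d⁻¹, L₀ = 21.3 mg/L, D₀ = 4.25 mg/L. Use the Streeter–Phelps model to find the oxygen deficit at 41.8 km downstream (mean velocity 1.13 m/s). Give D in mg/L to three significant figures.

D ≈ 5.07 mg/L

Travel time t = x/v = 41.8 km / (1.13 m/s) = 41800 m / 1.13 m/s = 36990 s = 0.4281 d.
k_d L₀/(k_r−k_d) = 0.244×21.3/(0.643−0.244) = 5.197/0.3990 = 13.03 mg/L.
e^(−k_d t) = e^(−0.244×0.4281) = 0.9008; e^(−k_r t) = e^(−0.643×0.4281) = 0.7593.
D = 13.03 × (0.9008 − 0.7593) + 4.25 × 0.7593 = 1.843 + 3.227 = 5.070 mg/L.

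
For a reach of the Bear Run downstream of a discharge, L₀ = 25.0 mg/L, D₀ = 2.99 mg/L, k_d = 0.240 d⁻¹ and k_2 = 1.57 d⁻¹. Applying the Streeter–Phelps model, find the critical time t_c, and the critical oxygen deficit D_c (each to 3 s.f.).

t_c ≈ 0.595 d; D_c ≈ 3.31 mg/L

t_c = [1/(k_2−k_d)] ln[(k_2/k_d)(1 − D₀(k_2−k_d)/(k_d L₀))]
= [1/(1.57−0.240)] ln[(1.57/0.240)(1 − 2.99×1.330/(0.240×25.0))]
= (1/1.330) ln[6.542 × 0.3372] = 0.7519 × ln(2.206) = 0.7519 × 0.7912 = 0.5949 d.
D_c = (k_d/k_2) L₀ e^(−k_d t_c) = (0.240/1.57) × 25.0 × e^(−0.240×0.5949) = 0.1529 × 25.0 × 0.8670 = 3.313 mg/L.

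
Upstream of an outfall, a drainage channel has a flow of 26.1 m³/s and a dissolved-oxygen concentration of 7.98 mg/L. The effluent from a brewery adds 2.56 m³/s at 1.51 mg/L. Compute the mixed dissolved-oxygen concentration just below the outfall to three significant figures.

Flow-weighted mixing: C = (Q_r C_r + Q_w C_w)/(Q_r + Q_w)
= (26.1×7.98 + 2.56×1.51)/(26.1 + 2.56) = 212.1/28.66 = 7.402 mg/L.

7.40 mg/L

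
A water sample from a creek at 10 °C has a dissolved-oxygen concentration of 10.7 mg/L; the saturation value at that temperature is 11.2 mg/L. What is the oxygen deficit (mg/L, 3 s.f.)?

D = C_s − C = 11.2 − 10.7 = 0.500 mg/L.

D ≈ 0.500 mg/L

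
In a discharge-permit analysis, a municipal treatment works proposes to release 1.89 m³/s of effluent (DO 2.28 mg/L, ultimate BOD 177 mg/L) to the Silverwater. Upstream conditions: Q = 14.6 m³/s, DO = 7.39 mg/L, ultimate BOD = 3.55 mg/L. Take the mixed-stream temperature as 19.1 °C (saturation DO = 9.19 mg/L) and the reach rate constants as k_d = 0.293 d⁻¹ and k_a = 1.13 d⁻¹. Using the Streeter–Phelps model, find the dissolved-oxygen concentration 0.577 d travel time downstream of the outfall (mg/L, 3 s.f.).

Mixed DO = (14.6×7.39 + 1.89×2.28)/(14.6+1.89) = 112.2/16.49 = 6.804 mg/L.
Mixed L₀ = (14.6×3.55 + 1.89×177)/(16.49) = 386.4/16.49 = 23.43 mg/L.
Initial deficit D₀ = C_s − DO₀ = 9.19 − 6.804 = 2.386 mg/L.
D(0.577) = [0.293×23.43/(1.13−0.293)](e^(−0.293×0.577) − e^(−1.13×0.577)) + 2.386 e^(−1.13×0.577)
= 8.202 × (0.8445 − 0.5210) + 2.386 × 0.5210 = 3.896 mg/L.
DO = 9.19 − 3.896 = 5.294 mg/L.

DO ≈ 5.29 mg/L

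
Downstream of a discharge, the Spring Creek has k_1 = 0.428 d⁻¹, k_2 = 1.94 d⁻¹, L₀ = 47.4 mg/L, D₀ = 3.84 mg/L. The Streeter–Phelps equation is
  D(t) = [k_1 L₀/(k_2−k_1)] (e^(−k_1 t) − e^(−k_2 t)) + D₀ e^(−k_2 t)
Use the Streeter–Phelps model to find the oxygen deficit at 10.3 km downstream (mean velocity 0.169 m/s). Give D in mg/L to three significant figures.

Travel time t = x/v = 10.3 km / (0.169 m/s) = 10300 m / 0.169 m/s = 60950 s = 0.7054 d.
k_1 L₀/(k_2−k_1) = 0.428×47.4/(1.94−0.428) = 20.29/1.512 = 13.42 mg/L.
e^(−k_1 t) = e^(−0.428×0.7054) = 0.7394; e^(−k_2 t) = e^(−1.94×0.7054) = 0.2545.
D = 13.42 × (0.7394 − 0.2545) + 3.84 × 0.2545 = 6.506 + 0.9773 = 7.484 mg/L.

D ≈ 7.48 mg/L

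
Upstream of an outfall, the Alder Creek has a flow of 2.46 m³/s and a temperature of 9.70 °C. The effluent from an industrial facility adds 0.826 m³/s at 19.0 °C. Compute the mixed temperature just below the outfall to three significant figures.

12.0 °C

Flow-weighted mixing: C = (Q_r C_r + Q_w C_w)/(Q_r + Q_w)
= (2.46×9.70 + 0.826×19.0)/(2.46 + 0.826) = 39.56/3.286 = 12.04 °C.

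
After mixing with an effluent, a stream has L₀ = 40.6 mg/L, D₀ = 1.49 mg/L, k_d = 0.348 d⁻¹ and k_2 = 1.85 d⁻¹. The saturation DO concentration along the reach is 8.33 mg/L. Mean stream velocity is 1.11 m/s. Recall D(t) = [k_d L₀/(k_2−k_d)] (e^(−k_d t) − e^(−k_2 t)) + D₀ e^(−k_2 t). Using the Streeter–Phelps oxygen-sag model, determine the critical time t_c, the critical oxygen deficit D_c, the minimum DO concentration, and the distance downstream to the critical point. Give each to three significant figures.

t_c = [1/(k_2−k_d)] ln[(k_2/k_d)(1 − D₀(k_2−k_d)/(k_d L₀))]
= [1/(1.85−0.348)] ln[(1.85/0.348)(1 − 1.49×1.502/(0.348×40.6))]
= (1/1.502) ln[5.316 × 0.8416] = 0.6658 × ln(4.474) = 0.6658 × 1.498 = 0.9975 d.
L(t_c) = L₀ e^(−k_d t_c) = 40.6 × 0.7067 = 28.69 mg/L, and at the critical point k_2 D_c = k_d L, so D_c = (0.348/1.85) × 28.69 = 5.397 mg/L.
Minimum DO = C_s − D_c = 8.33 − 5.397 = 2.933 mg/L.
x_c = v t_c = 1.11 m/s × 0.9975 d × 86400 s/d = 95670 m ≈ 95.7 km.

t_c ≈ 0.998 d; D_c ≈ 5.40 mg/L; min DO ≈ 2.93 mg/L; x_c ≈ 95.7 km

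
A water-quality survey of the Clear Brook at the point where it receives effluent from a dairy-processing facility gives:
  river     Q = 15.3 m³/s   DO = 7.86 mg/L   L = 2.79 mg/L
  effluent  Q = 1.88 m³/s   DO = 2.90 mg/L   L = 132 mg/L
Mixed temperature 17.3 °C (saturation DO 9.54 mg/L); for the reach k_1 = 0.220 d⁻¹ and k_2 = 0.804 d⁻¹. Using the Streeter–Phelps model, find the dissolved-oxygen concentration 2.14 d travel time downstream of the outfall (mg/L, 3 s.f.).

Mixed DO = (15.3×7.86 + 1.88×2.90)/(15.3+1.88) = 125.7/17.18 = 7.317 mg/L.
Mixed L₀ = (15.3×2.79 + 1.88×132)/(17.18) = 290.8/17.18 = 16.93 mg/L.
Initial deficit D₀ = C_s − DO₀ = 9.54 − 7.317 = 2.223 mg/L.
D(2.14) = [0.220×16.93/(0.804−0.220)](e^(−0.220×2.14) − e^(−0.804×2.14)) + 2.223 e^(−0.804×2.14)
= 6.378 × (0.6245 − 0.1790) + 2.223 × 0.1790 = 3.239 mg/L.
DO = 9.54 − 3.239 = 6.301 mg/L.

DO ≈ 6.30 mg/L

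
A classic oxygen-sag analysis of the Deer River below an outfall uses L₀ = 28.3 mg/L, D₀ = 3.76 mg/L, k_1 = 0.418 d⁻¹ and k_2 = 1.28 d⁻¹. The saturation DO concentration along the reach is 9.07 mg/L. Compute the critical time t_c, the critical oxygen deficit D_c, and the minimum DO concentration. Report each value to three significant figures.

With k_2/k_1 = 3.062 and 1 − D₀(k_2−k_1)/(k_1 L₀) = 0.7260,
t_c = ln(3.062 × 0.7260) / (1.28 − 0.418) = ln(2.223) / 0.8620 = 0.7989/0.8620 = 0.9268 d.
D_c = (k_1/k_2) L₀ e^(−k_1 t_c) = (0.418/1.28) × 28.3 × e^(−0.418×0.9268) = 0.3266 × 28.3 × 0.6788 = 6.273 mg/L.
Minimum DO = C_s − D_c = 9.07 − 6.273 = 2.797 mg/L.

t_c ≈ 0.927 d; D_c ≈ 6.27 mg/L; min DO ≈ 2.80 mg/L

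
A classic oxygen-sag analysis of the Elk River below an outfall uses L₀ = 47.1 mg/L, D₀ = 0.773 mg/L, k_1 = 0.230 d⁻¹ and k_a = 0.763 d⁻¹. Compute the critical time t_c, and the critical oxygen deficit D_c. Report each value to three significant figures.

t_c = [1/(k_a−k_1)] ln[(k_a/k_1)(1 − D₀(k_a−k_1)/(k_1 L₀))]
= [1/(0.763−0.230)] ln[(0.763/0.230)(1 − 0.773×0.5330/(0.230×47.1))]
= (1/0.5330) ln[3.317 × 0.9620] = 1.876 × ln(3.191) = 1.876 × 1.160 = 2.177 d.
L(t_c) = L₀ e^(−k_1 t_c) = 47.1 × 0.6061 = 28.55 mg/L, and at the critical point k_a D_c = k_1 L, so D_c = (0.230/0.763) × 28.55 = 8.605 mg/L.

t_c ≈ 2.18 d; D_c ≈ 8.61 mg/L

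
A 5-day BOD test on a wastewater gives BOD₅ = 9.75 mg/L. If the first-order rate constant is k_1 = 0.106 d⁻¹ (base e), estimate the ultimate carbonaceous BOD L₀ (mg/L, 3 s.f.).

L₀ ≈ 23.7 mg/L

BOD₅ = L₀(1 − e^(−5k_1)) ⇒ L₀ = BOD₅ / (1 − e^(−5×0.106))
= 9.75 / (1 − 0.5886) = 9.75 / 0.4114 = 23.70 mg/L.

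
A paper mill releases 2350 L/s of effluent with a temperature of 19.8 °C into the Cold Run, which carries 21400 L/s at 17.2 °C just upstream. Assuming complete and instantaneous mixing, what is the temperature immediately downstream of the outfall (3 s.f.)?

17.5 °C

Flow-weighted mixing: C = (Q_r C_r + Q_w C_w)/(Q_r + Q_w)
= (21400×17.2 + 2350×19.8)/(21400 + 2350) = 414600/23750 = 17.46 °C.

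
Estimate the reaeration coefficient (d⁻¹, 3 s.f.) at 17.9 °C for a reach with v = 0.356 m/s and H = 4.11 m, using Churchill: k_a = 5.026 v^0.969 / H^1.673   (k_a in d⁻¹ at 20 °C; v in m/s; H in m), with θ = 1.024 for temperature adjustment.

k_a ≈ 0.165 d⁻¹

k_a(20) = 5.026 × 0.356^0.969 / 4.11^1.673 = 5.026 × 0.3676 / 10.64 = 0.1736 d⁻¹.
k_a(17.9) = 0.1736 × 1.024^(17.9−20) = 0.1736 × 0.9514 = 0.1652 d⁻¹.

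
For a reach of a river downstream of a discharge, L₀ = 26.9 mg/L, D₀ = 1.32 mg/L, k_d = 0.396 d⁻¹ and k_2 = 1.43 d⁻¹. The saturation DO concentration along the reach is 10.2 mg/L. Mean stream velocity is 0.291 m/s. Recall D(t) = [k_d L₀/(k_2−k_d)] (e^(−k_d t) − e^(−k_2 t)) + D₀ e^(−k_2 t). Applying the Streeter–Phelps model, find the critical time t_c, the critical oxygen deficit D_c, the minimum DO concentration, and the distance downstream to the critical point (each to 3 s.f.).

t_c ≈ 1.11 d; D_c ≈ 4.80 mg/L; min DO ≈ 5.40 mg/L; x_c ≈ 27.9 km

t_c = [1/(k_2−k_d)] ln[(k_2/k_d)(1 − D₀(k_2−k_d)/(k_d L₀))]
= [1/(1.43−0.396)] ln[(1.43/0.396)(1 − 1.32×1.034/(0.396×26.9))]
= (1/1.034) ln[3.611 × 0.8719] = 0.9671 × ln(3.148) = 0.9671 × 1.147 = 1.109 d.
D_c = (k_d/k_2) L₀ e^(−k_d t_c) = (0.396/1.43) × 26.9 × e^(−0.396×1.109) = 0.2769 × 26.9 × 0.6445 = 4.801 mg/L.
Minimum DO = C_s − D_c = 10.2 − 4.801 = 5.399 mg/L.
x_c = v t_c = 0.291 m/s × 1.109 d × 86400 s/d = 27890 m ≈ 27.9 km.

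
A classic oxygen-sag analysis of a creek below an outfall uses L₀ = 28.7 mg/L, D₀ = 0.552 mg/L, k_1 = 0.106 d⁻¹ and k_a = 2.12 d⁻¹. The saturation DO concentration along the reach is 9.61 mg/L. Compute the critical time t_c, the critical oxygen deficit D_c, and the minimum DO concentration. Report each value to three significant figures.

t_c = [1/(k_a−k_1)] ln[(k_a/k_1)(1 − D₀(k_a−k_1)/(k_1 L₀))]
= [1/(2.12−0.106)] ln[(2.12/0.106)(1 − 0.552×2.014/(0.106×28.7))]
= (1/2.014) ln[20.00 × 0.6346] = 0.4965 × ln(12.69) = 0.4965 × 2.541 = 1.262 d.
D_c = (k_1/k_a) L₀ e^(−k_1 t_c) = (0.106/2.12) × 28.7 × e^(−0.106×1.262) = 0.05000 × 28.7 × 0.8748 = 1.255 mg/L.
Minimum DO = C_s − D_c = 9.61 − 1.255 = 8.355 mg/L.

t_c ≈ 1.26 d; D_c ≈ 1.26 mg/L; min DO ≈ 8.35 mg/L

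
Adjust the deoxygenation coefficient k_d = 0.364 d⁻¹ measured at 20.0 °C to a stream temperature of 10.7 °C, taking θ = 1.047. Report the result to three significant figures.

k_d(T₂) = k_d(T₁) · θ^(T₂−T₁) = 0.364 × 1.047^(10.7−20.0)
= 0.364 × 1.047^-9.30 = 0.364 × 0.6524 = 0.2375 d⁻¹.

k_d ≈ 0.237 d⁻¹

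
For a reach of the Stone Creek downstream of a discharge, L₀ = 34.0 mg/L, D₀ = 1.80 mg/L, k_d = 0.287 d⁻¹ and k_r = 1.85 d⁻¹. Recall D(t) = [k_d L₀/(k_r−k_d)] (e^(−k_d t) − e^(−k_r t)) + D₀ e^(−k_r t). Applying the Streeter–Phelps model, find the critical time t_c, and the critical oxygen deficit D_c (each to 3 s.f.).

With k_r/k_d = 6.446 and 1 − D₀(k_r−k_d)/(k_d L₀) = 0.7117,
t_c = ln(6.446 × 0.7117) / (1.85 − 0.287) = ln(4.588) / 1.563 = 1.523/1.563 = 0.9746 d.
D_c = (k_d/k_r) L₀ e^(−k_d t_c) = (0.287/1.85) × 34.0 × e^(−0.287×0.9746) = 0.1551 × 34.0 × 0.7560 = 3.988 mg/L.

t_c ≈ 0.975 d; D_c ≈ 3.99 mg/L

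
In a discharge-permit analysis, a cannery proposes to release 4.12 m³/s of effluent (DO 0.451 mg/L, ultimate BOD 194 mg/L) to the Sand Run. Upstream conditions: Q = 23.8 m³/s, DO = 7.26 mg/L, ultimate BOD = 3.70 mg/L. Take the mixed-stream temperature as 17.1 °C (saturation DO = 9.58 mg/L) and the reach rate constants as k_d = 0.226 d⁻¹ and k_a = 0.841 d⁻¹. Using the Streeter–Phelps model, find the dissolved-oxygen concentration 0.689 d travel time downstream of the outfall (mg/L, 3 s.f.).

DO ≈ 4.27 mg/L

Mixed DO = (23.8×7.26 + 4.12×0.451)/(23.8+4.12) = 174.6/27.92 = 6.255 mg/L.
Mixed L₀ = (23.8×3.70 + 4.12×194)/(27.92) = 887.3/27.92 = 31.78 mg/L.
Initial deficit D₀ = C_s − DO₀ = 9.58 − 6.255 = 3.325 mg/L.
D(0.689) = [0.226×31.78/(0.841−0.226)](e^(−0.226×0.689) − e^(−0.841×0.689)) + 3.325 e^(−0.841×0.689)
= 11.68 × (0.8558 − 0.5602) + 3.325 × 0.5602 = 5.315 mg/L.
DO = 9.58 − 5.315 = 4.265 mg/L.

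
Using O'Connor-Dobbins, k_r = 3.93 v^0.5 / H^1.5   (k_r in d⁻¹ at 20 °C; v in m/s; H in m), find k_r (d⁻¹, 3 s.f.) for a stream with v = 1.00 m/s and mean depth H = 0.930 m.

k_r ≈ 4.38 d⁻¹

k_r = 3.93 × 1.00^0.5 / 0.930^1.5 = 3.93 × 1.000 / 0.8969 = 4.382 d⁻¹.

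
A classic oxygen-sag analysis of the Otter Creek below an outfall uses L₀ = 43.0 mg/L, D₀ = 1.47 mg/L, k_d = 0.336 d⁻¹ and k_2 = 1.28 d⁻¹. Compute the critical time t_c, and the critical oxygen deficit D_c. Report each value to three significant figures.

t_c = [1/(k_2−k_d)] ln[(k_2/k_d)(1 − D₀(k_2−k_d)/(k_d L₀))]
= [1/(1.28−0.336)] ln[(1.28/0.336)(1 − 1.47×0.9440/(0.336×43.0))]
= (1/0.9440) ln[3.810 × 0.9040] = 1.059 × ln(3.444) = 1.059 × 1.237 = 1.310 d.
L(t_c) = L₀ e^(−k_d t_c) = 43.0 × 0.6440 = 27.69 mg/L, and at the critical point k_2 D_c = k_d L, so D_c = (0.336/1.28) × 27.69 = 7.269 mg/L.

t_c ≈ 1.31 d; D_c ≈ 7.27 mg/L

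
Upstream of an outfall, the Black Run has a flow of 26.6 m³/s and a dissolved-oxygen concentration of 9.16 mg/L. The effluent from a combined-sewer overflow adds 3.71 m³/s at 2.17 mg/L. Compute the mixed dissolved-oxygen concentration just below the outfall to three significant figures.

Flow-weighted mixing: C = (Q_r C_r + Q_w C_w)/(Q_r + Q_w)
= (26.6×9.16 + 3.71×2.17)/(26.6 + 3.71) = 251.7/30.31 = 8.304 mg/L.

8.30 mg/L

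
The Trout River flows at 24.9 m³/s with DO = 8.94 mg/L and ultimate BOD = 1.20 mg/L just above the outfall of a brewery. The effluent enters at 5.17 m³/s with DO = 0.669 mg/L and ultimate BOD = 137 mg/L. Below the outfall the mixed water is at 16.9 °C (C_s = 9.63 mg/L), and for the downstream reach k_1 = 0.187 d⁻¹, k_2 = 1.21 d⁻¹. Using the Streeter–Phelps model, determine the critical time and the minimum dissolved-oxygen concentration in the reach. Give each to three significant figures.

Mixed DO = (24.9×8.94 + 5.17×0.669)/(24.9+5.17) = 226.1/30.07 = 7.518 mg/L.
Mixed L₀ = (24.9×1.20 + 5.17×137)/(30.07) = 738.2/30.07 = 24.55 mg/L.
Initial deficit D₀ = C_s − DO₀ = 9.63 − 7.518 = 2.112 mg/L.
t_c = (1/1.023) ln[(1.21/0.187)(1 − 2.112×1.023/(0.187×24.55))] = 0.9775 × ln(3.425) = 1.203 d.
D_c = (0.187/1.21) × 24.55 × e^(−0.187×1.203) = 0.1545 × 24.55 × 0.7985 = 3.029 mg/L.
Minimum DO = 9.63 − 3.029 = 6.601 mg/L.

t_c ≈ 1.20 d; minimum DO ≈ 6.60 mg/L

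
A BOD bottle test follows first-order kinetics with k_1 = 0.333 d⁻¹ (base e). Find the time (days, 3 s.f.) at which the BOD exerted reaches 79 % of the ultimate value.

y/L₀ = 1 − e^(−k_1 t) = 0.79 ⇒ e^(−k_1 t) = 0.210
t = −ln(0.210) / 0.333 = 1.561 / 0.333 = 4.687 d.

t ≈ 4.69 d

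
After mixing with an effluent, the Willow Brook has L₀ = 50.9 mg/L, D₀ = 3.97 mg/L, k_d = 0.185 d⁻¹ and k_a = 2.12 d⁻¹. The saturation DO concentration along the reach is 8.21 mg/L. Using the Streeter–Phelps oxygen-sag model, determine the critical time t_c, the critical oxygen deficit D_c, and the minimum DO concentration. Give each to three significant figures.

With k_a/k_d = 11.46 and 1 − D₀(k_a−k_d)/(k_d L₀) = 0.1842,
t_c = ln(11.46 × 0.1842) / (2.12 − 0.185) = ln(2.111) / 1.935 = 0.7471/1.935 = 0.3861 d.
D_c = (k_d/k_a) L₀ e^(−k_d t_c) = (0.185/2.12) × 50.9 × e^(−0.185×0.3861) = 0.08726 × 50.9 × 0.9311 = 4.136 mg/L.
Minimum DO = C_s − D_c = 8.21 − 4.136 = 4.074 mg/L.

t_c ≈ 0.386 d; D_c ≈ 4.14 mg/L; min DO ≈ 4.07 mg/L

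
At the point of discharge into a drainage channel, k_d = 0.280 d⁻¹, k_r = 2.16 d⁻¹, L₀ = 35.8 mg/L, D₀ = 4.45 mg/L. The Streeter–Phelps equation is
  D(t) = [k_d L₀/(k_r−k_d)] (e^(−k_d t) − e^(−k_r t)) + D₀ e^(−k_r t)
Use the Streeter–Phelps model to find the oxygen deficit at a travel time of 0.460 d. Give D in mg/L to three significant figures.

D ≈ 4.36 mg/L

k_d L₀/(k_r−k_d) = 0.280×35.8/(2.16−0.280) = 10.02/1.880 = 5.332 mg/L.
e^(−k_d t) = e^(−0.280×0.4600) = 0.8791; e^(−k_r t) = e^(−2.16×0.4600) = 0.3702.
D = 5.332 × (0.8791 − 0.3702) + 4.45 × 0.3702 = 2.713 + 1.648 = 4.361 mg/L.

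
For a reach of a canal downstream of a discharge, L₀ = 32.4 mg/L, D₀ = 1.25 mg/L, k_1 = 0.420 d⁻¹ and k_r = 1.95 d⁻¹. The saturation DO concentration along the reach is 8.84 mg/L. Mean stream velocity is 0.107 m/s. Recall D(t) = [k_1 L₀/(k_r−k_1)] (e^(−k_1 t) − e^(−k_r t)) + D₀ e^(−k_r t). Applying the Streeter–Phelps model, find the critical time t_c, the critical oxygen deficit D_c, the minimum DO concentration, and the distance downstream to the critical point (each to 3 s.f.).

t_c = [1/(k_r−k_1)] ln[(k_r/k_1)(1 − D₀(k_r−k_1)/(k_1 L₀))]
= [1/(1.95−0.420)] ln[(1.95/0.420)(1 − 1.25×1.530/(0.420×32.4))]
= (1/1.530) ln[4.643 × 0.8595] = 0.6536 × ln(3.990) = 0.6536 × 1.384 = 0.9045 d.
D_c = (k_1/k_r) L₀ e^(−k_1 t_c) = (0.420/1.95) × 32.4 × e^(−0.420×0.9045) = 0.2154 × 32.4 × 0.6839 = 4.773 mg/L.
Minimum DO = C_s − D_c = 8.84 − 4.773 = 4.067 mg/L.
x_c = v t_c = 0.107 m/s × 0.9045 d × 86400 s/d = 8362 m ≈ 8.36 km.

t_c ≈ 0.904 d; D_c ≈ 4.77 mg/L; min DO ≈ 4.07 mg/L; x_c ≈ 8.36 km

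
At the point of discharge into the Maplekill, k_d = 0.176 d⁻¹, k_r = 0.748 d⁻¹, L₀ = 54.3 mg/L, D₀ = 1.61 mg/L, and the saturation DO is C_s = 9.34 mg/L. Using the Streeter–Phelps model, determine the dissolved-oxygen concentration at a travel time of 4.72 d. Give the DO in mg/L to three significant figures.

k_d L₀/(k_r−k_d) = 0.176×54.3/(0.748−0.176) = 9.557/0.5720 = 16.71 mg/L.
e^(−k_d t) = e^(−0.176×4.720) = 0.4357; e^(−k_r t) = e^(−0.748×4.720) = 0.02929.
D = 16.71 × (0.4357 − 0.02929) + 1.61 × 0.02929 = 6.791 + 0.04715 = 6.838 mg/L.
DO = C_s − D = 9.34 − 6.838 = 2.502 mg/L.

DO ≈ 2.50 mg/L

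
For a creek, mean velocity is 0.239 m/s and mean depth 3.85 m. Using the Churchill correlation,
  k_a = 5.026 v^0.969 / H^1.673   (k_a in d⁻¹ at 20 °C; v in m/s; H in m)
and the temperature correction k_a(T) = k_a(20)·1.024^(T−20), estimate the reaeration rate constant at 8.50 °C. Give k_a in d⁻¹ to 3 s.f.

k_a(20) = 5.026 × 0.239^0.969 / 3.85^1.673 = 5.026 × 0.2498 / 9.538 = 0.1316 d⁻¹.
k_a(8.50) = 0.1316 × 1.024^(8.50−20) = 0.1316 × 0.7613 = 0.1002 d⁻¹.

k_a ≈ 0.100 d⁻¹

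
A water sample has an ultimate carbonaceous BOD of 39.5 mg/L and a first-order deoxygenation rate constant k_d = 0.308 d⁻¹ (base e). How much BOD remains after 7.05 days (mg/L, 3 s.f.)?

L_t = L₀ e^(−k_d t) = 39.5 × e^(−0.308×7.05) = 39.5 × 0.1140 = 4.504 mg/L.

L ≈ 4.50 mg/L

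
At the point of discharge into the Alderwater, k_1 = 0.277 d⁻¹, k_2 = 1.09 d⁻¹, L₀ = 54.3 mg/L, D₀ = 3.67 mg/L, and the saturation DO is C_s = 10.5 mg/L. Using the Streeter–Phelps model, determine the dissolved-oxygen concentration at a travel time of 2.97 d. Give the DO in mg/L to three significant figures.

DO ≈ 2.96 mg/L

k_1 L₀/(k_2−k_1) = 0.277×54.3/(1.09−0.277) = 15.04/0.8130 = 18.50 mg/L.
e^(−k_1 t) = e^(−0.277×2.970) = 0.4392; e^(−k_2 t) = e^(−1.09×2.970) = 0.03927.
D = 18.50 × (0.4392 − 0.03927) + 3.67 × 0.03927 = 7.400 + 0.1441 = 7.544 mg/L.
DO = C_s − D = 10.5 − 7.544 = 2.956 mg/L.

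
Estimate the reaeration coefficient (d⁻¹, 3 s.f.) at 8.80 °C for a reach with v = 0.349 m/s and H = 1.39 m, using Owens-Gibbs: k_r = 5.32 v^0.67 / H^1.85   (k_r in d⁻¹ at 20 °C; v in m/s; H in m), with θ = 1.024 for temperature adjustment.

k_r(20) = 5.32 × 0.349^0.67 / 1.39^1.85 = 5.32 × 0.4940 / 1.839 = 1.429 d⁻¹.
k_r(8.80) = 1.429 × 1.024^(8.80−20) = 1.429 × 0.7667 = 1.096 d⁻¹.

k_r ≈ 1.10 d⁻¹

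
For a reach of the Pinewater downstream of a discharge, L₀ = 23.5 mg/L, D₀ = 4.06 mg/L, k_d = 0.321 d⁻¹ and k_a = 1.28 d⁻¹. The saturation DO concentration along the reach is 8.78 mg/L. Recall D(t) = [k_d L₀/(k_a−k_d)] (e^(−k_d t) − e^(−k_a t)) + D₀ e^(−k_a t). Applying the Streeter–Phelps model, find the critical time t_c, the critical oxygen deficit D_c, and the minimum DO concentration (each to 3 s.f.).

t_c ≈ 0.685 d; D_c ≈ 4.73 mg/L; min DO ≈ 4.05 mg/L

With k_a/k_d = 3.988 and 1 − D₀(k_a−k_d)/(k_d L₀) = 0.4839,
t_c = ln(3.988 × 0.4839) / (1.28 − 0.321) = ln(1.929) / 0.9590 = 0.6572/0.9590 = 0.6853 d.
L(t_c) = L₀ e^(−k_d t_c) = 23.5 × 0.8025 = 18.86 mg/L, and at the critical point k_a D_c = k_d L, so D_c = (0.321/1.28) × 18.86 = 4.730 mg/L.
Minimum DO = C_s − D_c = 8.78 − 4.730 = 4.050 mg/L.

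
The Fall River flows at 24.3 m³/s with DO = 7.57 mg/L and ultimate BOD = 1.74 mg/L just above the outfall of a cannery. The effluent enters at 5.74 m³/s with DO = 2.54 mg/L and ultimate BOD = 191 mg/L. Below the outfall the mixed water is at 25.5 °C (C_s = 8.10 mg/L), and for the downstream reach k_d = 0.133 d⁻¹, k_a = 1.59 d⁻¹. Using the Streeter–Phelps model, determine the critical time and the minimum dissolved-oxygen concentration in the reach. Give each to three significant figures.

Mixed DO = (24.3×7.57 + 5.74×2.54)/(24.3+5.74) = 198.5/30.04 = 6.609 mg/L.
Mixed L₀ = (24.3×1.74 + 5.74×191)/(30.04) = 1139/30.04 = 37.90 mg/L.
Initial deficit D₀ = C_s − DO₀ = 8.10 − 6.609 = 1.491 mg/L.
t_c = (1/1.457) ln[(1.59/0.133)(1 − 1.491×1.457/(0.133×37.90))] = 0.6863 × ln(6.803) = 1.316 d.
D_c = (0.133/1.59) × 37.90 × e^(−0.133×1.316) = 0.08365 × 37.90 × 0.8394 = 2.661 mg/L.
Minimum DO = 8.10 − 2.661 = 5.439 mg/L.

t_c ≈ 1.32 d; minimum DO ≈ 5.44 mg/L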